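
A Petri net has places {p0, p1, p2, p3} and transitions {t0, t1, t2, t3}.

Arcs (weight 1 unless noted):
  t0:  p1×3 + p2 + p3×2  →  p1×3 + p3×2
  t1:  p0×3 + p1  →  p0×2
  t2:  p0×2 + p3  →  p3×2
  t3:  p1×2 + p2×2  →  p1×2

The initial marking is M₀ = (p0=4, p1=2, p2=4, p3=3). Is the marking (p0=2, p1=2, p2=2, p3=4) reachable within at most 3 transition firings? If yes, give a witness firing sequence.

step 1: fire t2:  (p0=4, p1=2, p2=4, p3=3) → (p0=2, p1=2, p2=4, p3=4)
step 2: fire t3:  (p0=2, p1=2, p2=4, p3=4) → (p0=2, p1=2, p2=2, p3=4)

YES — reachable via ⟨t2, t3⟩ (2 firings)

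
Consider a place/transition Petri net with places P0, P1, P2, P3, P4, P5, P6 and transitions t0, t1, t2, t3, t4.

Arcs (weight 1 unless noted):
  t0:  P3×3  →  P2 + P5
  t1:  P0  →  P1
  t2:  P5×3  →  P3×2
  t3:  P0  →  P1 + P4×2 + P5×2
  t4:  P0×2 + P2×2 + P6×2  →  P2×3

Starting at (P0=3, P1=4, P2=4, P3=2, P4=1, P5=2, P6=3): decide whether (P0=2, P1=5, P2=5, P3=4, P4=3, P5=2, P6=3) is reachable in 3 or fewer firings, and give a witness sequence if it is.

depth 0: 1 marking
depth 1: 4 markings reached so far
depth 2: 10 markings reached so far
depth 3: 18 markings reached so far
target is not among the 18 markings reachable within 3 steps

NO — not reachable within 3 firings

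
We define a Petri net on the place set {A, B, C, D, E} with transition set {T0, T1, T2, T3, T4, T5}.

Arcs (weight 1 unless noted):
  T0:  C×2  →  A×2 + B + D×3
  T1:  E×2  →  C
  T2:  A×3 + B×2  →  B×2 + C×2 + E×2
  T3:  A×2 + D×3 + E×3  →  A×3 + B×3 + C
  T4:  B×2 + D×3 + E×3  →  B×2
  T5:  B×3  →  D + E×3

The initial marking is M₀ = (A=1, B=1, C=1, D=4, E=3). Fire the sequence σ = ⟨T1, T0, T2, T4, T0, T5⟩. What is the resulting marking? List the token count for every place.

(A=2, B=0, C=0, D=8, E=3)

step 1: fire T1:  (A=1, B=1, C=1, D=4, E=3) → (A=1, B=1, C=2, D=4, E=1)
step 2: fire T0:  (A=1, B=1, C=2, D=4, E=1) → (A=3, B=2, C=0, D=7, E=1)
step 3: fire T2:  (A=3, B=2, C=0, D=7, E=1) → (A=0, B=2, C=2, D=7, E=3)
step 4: fire T4:  (A=0, B=2, C=2, D=7, E=3) → (A=0, B=2, C=2, D=4, E=0)
step 5: fire T0:  (A=0, B=2, C=2, D=4, E=0) → (A=2, B=3, C=0, D=7, E=0)
step 6: fire T5:  (A=2, B=3, C=0, D=7, E=0) → (A=2, B=0, C=0, D=8, E=3)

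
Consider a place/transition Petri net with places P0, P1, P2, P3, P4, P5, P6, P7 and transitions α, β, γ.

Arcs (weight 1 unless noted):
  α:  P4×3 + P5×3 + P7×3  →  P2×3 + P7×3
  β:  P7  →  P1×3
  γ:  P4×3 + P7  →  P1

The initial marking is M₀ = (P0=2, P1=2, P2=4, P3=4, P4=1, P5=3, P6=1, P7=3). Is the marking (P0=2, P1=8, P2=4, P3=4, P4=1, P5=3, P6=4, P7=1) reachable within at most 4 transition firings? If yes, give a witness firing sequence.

depth 0: 1 marking
depth 1: 2 markings reached so far
depth 2: 3 markings reached so far
depth 3: 4 markings reached so far
depth 4: 4 markings reached so far
(frontier empty at depth 4; search complete)
target is not among the 4 markings reachable within 4 steps

NO — not reachable within 4 firings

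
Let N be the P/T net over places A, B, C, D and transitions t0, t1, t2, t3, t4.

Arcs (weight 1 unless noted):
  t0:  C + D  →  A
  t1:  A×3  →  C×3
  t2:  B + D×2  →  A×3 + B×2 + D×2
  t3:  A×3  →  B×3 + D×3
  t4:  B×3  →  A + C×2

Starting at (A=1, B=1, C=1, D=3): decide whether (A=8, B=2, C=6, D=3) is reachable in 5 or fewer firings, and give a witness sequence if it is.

NO — not reachable within 5 firings

depth 0: 1 marking
depth 1: 3 markings reached so far
depth 2: 7 markings reached so far
depth 3: 15 markings reached so far
depth 4: 30 markings reached so far
depth 5: 60 markings reached so far
target is not among the 60 markings reachable within 5 steps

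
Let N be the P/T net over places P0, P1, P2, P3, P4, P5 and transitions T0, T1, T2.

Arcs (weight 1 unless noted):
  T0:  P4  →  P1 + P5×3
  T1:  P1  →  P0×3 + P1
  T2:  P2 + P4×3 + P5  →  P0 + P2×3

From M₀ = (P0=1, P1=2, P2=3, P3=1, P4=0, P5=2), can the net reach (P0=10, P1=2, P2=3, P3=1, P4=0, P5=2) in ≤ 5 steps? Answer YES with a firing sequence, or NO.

YES — reachable via ⟨T1, T1, T1⟩ (3 firings)

step 1: fire T1:  (P0=1, P1=2, P2=3, P3=1, P4=0, P5=2) → (P0=4, P1=2, P2=3, P3=1, P4=0, P5=2)
step 2: fire T1:  (P0=4, P1=2, P2=3, P3=1, P4=0, P5=2) → (P0=7, P1=2, P2=3, P3=1, P4=0, P5=2)
step 3: fire T1:  (P0=7, P1=2, P2=3, P3=1, P4=0, P5=2) → (P0=10, P1=2, P2=3, P3=1, P4=0, P5=2)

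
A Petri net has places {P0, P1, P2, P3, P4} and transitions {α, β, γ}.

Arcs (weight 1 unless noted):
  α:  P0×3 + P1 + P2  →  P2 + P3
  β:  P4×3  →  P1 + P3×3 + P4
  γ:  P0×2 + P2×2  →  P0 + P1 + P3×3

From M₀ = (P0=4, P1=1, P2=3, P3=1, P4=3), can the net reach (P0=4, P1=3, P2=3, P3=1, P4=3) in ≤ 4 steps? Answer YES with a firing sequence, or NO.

NO — not reachable within 4 firings

depth 0: 1 marking
depth 1: 4 markings reached so far
depth 2: 7 markings reached so far
depth 3: 8 markings reached so far
depth 4: 8 markings reached so far
(frontier empty at depth 4; search complete)
target is not among the 8 markings reachable within 4 steps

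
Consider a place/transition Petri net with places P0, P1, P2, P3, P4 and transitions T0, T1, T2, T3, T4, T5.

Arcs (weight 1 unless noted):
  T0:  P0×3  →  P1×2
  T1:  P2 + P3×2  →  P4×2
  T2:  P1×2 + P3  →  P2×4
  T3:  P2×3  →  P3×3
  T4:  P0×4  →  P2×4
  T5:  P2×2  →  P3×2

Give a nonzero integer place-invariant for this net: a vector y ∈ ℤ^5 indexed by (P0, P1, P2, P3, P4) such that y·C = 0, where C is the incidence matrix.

y = (P0:2, P1:3, P2:2, P3:2, P4:3)

Incidence matrix C (rows=places, cols=transitions):
       T0   T1   T2   T3   T4   T5
   P0  -3    0    0    0   -4    0
   P1   2    0   -2    0    0    0
   P2   0   -1    4   -3    4   -2
   P3   0   -2   -1    3    0    2
   P4   0    2    0    0    0    0

Candidate y = [2, 3, 2, 2, 3]; check y·C column-wise:
  col T0: 2·-3 + 3·2 + 2·0 + 2·0 + 3·0 = 0
  col T1: 2·0 + 3·0 + 2·-1 + 2·-2 + 3·2 = 0
  col T2: 2·0 + 3·-2 + 2·4 + 2·-1 + 3·0 = 0
  col T3: 2·0 + 3·0 + 2·-3 + 2·3 + 3·0 = 0
  col T4: 2·-4 + 3·0 + 2·4 + 2·0 + 3·0 = 0
  col T5: 2·0 + 3·0 + 2·-2 + 2·2 + 3·0 = 0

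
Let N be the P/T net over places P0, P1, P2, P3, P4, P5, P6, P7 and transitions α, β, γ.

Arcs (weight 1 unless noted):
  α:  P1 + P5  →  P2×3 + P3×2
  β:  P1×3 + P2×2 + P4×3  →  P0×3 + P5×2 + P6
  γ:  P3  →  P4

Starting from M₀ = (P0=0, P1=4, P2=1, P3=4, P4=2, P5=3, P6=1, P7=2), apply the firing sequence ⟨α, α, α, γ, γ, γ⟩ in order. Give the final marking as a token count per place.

step 1: fire α:  (P0=0, P1=4, P2=1, P3=4, P4=2, P5=3, P6=1, P7=2) → (P0=0, P1=3, P2=4, P3=6, P4=2, P5=2, P6=1, P7=2)
step 2: fire α:  (P0=0, P1=3, P2=4, P3=6, P4=2, P5=2, P6=1, P7=2) → (P0=0, P1=2, P2=7, P3=8, P4=2, P5=1, P6=1, P7=2)
step 3: fire α:  (P0=0, P1=2, P2=7, P3=8, P4=2, P5=1, P6=1, P7=2) → (P0=0, P1=1, P2=10, P3=10, P4=2, P5=0, P6=1, P7=2)
step 4: fire γ:  (P0=0, P1=1, P2=10, P3=10, P4=2, P5=0, P6=1, P7=2) → (P0=0, P1=1, P2=10, P3=9, P4=3, P5=0, P6=1, P7=2)
step 5: fire γ:  (P0=0, P1=1, P2=10, P3=9, P4=3, P5=0, P6=1, P7=2) → (P0=0, P1=1, P2=10, P3=8, P4=4, P5=0, P6=1, P7=2)
step 6: fire γ:  (P0=0, P1=1, P2=10, P3=8, P4=4, P5=0, P6=1, P7=2) → (P0=0, P1=1, P2=10, P3=7, P4=5, P5=0, P6=1, P7=2)

(P0=0, P1=1, P2=10, P3=7, P4=5, P5=0, P6=1, P7=2)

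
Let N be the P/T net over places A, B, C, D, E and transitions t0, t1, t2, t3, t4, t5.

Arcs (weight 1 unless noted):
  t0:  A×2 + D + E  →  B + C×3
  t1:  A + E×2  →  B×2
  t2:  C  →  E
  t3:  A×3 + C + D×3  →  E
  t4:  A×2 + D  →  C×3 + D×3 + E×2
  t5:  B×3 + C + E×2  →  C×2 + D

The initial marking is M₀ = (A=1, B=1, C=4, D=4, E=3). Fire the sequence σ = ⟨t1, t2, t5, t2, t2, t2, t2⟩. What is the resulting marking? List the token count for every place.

step 1: fire t1:  (A=1, B=1, C=4, D=4, E=3) → (A=0, B=3, C=4, D=4, E=1)
step 2: fire t2:  (A=0, B=3, C=4, D=4, E=1) → (A=0, B=3, C=3, D=4, E=2)
step 3: fire t5:  (A=0, B=3, C=3, D=4, E=2) → (A=0, B=0, C=4, D=5, E=0)
step 4: fire t2:  (A=0, B=0, C=4, D=5, E=0) → (A=0, B=0, C=3, D=5, E=1)
step 5: fire t2:  (A=0, B=0, C=3, D=5, E=1) → (A=0, B=0, C=2, D=5, E=2)
step 6: fire t2:  (A=0, B=0, C=2, D=5, E=2) → (A=0, B=0, C=1, D=5, E=3)
step 7: fire t2:  (A=0, B=0, C=1, D=5, E=3) → (A=0, B=0, C=0, D=5, E=4)

(A=0, B=0, C=0, D=5, E=4)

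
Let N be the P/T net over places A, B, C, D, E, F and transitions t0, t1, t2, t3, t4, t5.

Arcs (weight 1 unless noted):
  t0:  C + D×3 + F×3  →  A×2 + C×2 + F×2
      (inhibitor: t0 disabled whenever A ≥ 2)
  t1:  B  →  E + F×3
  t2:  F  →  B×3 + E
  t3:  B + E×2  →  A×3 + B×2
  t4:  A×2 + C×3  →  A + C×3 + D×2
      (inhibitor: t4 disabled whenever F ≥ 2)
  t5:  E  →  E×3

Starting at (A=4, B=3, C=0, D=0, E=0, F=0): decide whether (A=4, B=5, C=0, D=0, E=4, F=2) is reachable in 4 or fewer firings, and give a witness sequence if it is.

step 1: fire t1:  (A=4, B=3, C=0, D=0, E=0, F=0) → (A=4, B=2, C=0, D=0, E=1, F=3)
step 2: fire t2:  (A=4, B=2, C=0, D=0, E=1, F=3) → (A=4, B=5, C=0, D=0, E=2, F=2)
step 3: fire t5:  (A=4, B=5, C=0, D=0, E=2, F=2) → (A=4, B=5, C=0, D=0, E=4, F=2)

YES — reachable via ⟨t1, t2, t5⟩ (3 firings)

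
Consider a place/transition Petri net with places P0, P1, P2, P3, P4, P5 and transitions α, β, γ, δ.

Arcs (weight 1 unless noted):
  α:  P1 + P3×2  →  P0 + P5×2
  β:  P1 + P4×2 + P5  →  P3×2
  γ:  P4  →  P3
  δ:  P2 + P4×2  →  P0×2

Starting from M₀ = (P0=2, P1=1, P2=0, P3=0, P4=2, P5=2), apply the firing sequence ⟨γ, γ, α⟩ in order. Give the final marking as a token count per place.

step 1: fire γ:  (P0=2, P1=1, P2=0, P3=0, P4=2, P5=2) → (P0=2, P1=1, P2=0, P3=1, P4=1, P5=2)
step 2: fire γ:  (P0=2, P1=1, P2=0, P3=1, P4=1, P5=2) → (P0=2, P1=1, P2=0, P3=2, P4=0, P5=2)
step 3: fire α:  (P0=2, P1=1, P2=0, P3=2, P4=0, P5=2) → (P0=3, P1=0, P2=0, P3=0, P4=0, P5=4)

(P0=3, P1=0, P2=0, P3=0, P4=0, P5=4)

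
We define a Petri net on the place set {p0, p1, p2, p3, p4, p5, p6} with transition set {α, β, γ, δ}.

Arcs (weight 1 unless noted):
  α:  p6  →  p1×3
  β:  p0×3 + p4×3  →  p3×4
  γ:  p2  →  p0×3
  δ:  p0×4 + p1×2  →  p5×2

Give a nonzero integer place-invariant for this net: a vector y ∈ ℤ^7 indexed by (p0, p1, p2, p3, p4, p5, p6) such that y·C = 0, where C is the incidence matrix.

Incidence matrix C (rows=places, cols=transitions):
        α    β    γ    δ
   p0   0   -3    3   -4
   p1   3    0    0   -2
   p2   0    0   -1    0
   p3   0    4    0    0
   p4   0   -3    0    0
   p5   0    0    0    2
   p6  -1    0    0    0

Candidate y = [0, 0, 0, 3, 4, 0, 0]; check y·C column-wise:
  col α: 0·3 + 3·0 + 4·0 + 0·-1 = 0
  col β: 0·-3 + 3·4 + 4·-3 = 0
  col γ: 0·3 + 0·-1 + 3·0 + 4·0 = 0
  col δ: 0·-4 + 0·-2 + 3·0 + 4·0 + 0·2 = 0

y = (p0:0, p1:0, p2:0, p3:3, p4:4, p5:0, p6:0)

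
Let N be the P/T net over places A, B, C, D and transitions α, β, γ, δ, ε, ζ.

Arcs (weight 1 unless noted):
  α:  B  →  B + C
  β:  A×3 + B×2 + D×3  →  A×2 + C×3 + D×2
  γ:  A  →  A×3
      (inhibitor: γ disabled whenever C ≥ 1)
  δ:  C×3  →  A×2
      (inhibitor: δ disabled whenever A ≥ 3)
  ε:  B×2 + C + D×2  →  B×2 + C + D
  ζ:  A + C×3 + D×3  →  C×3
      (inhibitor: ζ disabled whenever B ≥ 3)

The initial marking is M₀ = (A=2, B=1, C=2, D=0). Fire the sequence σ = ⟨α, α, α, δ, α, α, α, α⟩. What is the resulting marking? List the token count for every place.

(A=4, B=1, C=6, D=0)

step 1: fire α:  (A=2, B=1, C=2, D=0) → (A=2, B=1, C=3, D=0)
step 2: fire α:  (A=2, B=1, C=3, D=0) → (A=2, B=1, C=4, D=0)
step 3: fire α:  (A=2, B=1, C=4, D=0) → (A=2, B=1, C=5, D=0)
step 4: fire δ:  (A=2, B=1, C=5, D=0) → (A=4, B=1, C=2, D=0)
step 5: fire α:  (A=4, B=1, C=2, D=0) → (A=4, B=1, C=3, D=0)
step 6: fire α:  (A=4, B=1, C=3, D=0) → (A=4, B=1, C=4, D=0)
step 7: fire α:  (A=4, B=1, C=4, D=0) → (A=4, B=1, C=5, D=0)
step 8: fire α:  (A=4, B=1, C=5, D=0) → (A=4, B=1, C=6, D=0)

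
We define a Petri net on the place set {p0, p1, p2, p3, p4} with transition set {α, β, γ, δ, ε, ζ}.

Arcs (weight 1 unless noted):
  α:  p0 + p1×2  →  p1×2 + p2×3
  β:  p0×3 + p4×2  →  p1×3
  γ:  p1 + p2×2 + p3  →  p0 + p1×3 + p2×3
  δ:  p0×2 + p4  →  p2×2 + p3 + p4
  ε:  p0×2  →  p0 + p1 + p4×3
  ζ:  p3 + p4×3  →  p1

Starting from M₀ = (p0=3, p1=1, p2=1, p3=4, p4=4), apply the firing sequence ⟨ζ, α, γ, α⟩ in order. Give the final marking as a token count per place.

step 1: fire ζ:  (p0=3, p1=1, p2=1, p3=4, p4=4) → (p0=3, p1=2, p2=1, p3=3, p4=1)
step 2: fire α:  (p0=3, p1=2, p2=1, p3=3, p4=1) → (p0=2, p1=2, p2=4, p3=3, p4=1)
step 3: fire γ:  (p0=2, p1=2, p2=4, p3=3, p4=1) → (p0=3, p1=4, p2=5, p3=2, p4=1)
step 4: fire α:  (p0=3, p1=4, p2=5, p3=2, p4=1) → (p0=2, p1=4, p2=8, p3=2, p4=1)

(p0=2, p1=4, p2=8, p3=2, p4=1)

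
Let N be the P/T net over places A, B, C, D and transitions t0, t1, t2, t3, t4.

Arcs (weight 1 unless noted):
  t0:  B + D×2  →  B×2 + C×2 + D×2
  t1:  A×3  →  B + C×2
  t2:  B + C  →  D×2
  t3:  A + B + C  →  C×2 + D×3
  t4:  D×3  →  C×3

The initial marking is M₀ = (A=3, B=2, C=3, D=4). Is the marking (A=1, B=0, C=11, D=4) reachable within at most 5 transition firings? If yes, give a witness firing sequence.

step 1: fire t3:  (A=3, B=2, C=3, D=4) → (A=2, B=1, C=4, D=7)
step 2: fire t3:  (A=2, B=1, C=4, D=7) → (A=1, B=0, C=5, D=10)
step 3: fire t4:  (A=1, B=0, C=5, D=10) → (A=1, B=0, C=8, D=7)
step 4: fire t4:  (A=1, B=0, C=8, D=7) → (A=1, B=0, C=11, D=4)

YES — reachable via ⟨t3, t3, t4, t4⟩ (4 firings)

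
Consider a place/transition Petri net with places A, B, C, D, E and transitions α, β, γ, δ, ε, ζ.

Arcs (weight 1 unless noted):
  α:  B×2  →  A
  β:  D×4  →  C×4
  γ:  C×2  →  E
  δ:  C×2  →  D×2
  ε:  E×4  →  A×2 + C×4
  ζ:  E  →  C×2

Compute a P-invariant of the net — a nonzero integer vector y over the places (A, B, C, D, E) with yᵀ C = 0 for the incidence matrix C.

y = (A:2, B:1, C:1, D:1, E:2)

Incidence matrix C (rows=places, cols=transitions):
        α    β    γ    δ    ε    ζ
    A   1    0    0    0    2    0
    B  -2    0    0    0    0    0
    C   0    4   -2   -2    4    2
    D   0   -4    0    2    0    0
    E   0    0    1    0   -4   -1

Candidate y = [2, 1, 1, 1, 2]; check y·C column-wise:
  col α: 2·1 + 1·-2 + 1·0 + 1·0 + 2·0 = 0
  col β: 2·0 + 1·0 + 1·4 + 1·-4 + 2·0 = 0
  col γ: 2·0 + 1·0 + 1·-2 + 1·0 + 2·1 = 0
  col δ: 2·0 + 1·0 + 1·-2 + 1·2 + 2·0 = 0
  col ε: 2·2 + 1·0 + 1·4 + 1·0 + 2·-4 = 0
  col ζ: 2·0 + 1·0 + 1·2 + 1·0 + 2·-1 = 0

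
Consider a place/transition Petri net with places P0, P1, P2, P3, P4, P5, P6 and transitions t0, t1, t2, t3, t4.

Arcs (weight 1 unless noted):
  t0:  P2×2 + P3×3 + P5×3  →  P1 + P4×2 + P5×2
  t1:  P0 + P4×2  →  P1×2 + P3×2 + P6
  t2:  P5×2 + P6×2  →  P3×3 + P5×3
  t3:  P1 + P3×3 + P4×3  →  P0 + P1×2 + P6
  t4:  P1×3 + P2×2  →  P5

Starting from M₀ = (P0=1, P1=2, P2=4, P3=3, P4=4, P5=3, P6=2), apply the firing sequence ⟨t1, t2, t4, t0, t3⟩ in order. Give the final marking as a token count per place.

step 1: fire t1:  (P0=1, P1=2, P2=4, P3=3, P4=4, P5=3, P6=2) → (P0=0, P1=4, P2=4, P3=5, P4=2, P5=3, P6=3)
step 2: fire t2:  (P0=0, P1=4, P2=4, P3=5, P4=2, P5=3, P6=3) → (P0=0, P1=4, P2=4, P3=8, P4=2, P5=4, P6=1)
step 3: fire t4:  (P0=0, P1=4, P2=4, P3=8, P4=2, P5=4, P6=1) → (P0=0, P1=1, P2=2, P3=8, P4=2, P5=5, P6=1)
step 4: fire t0:  (P0=0, P1=1, P2=2, P3=8, P4=2, P5=5, P6=1) → (P0=0, P1=2, P2=0, P3=5, P4=4, P5=4, P6=1)
step 5: fire t3:  (P0=0, P1=2, P2=0, P3=5, P4=4, P5=4, P6=1) → (P0=1, P1=3, P2=0, P3=2, P4=1, P5=4, P6=2)

(P0=1, P1=3, P2=0, P3=2, P4=1, P5=4, P6=2)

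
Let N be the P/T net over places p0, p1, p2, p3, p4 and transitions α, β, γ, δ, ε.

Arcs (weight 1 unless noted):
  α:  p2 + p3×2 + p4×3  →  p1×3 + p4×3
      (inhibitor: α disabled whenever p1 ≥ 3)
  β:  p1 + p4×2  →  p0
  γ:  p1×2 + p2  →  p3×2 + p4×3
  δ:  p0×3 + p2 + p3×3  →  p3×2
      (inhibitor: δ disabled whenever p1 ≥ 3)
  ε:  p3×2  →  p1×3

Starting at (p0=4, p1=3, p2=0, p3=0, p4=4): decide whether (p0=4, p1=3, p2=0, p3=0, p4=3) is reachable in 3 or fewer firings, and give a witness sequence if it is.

depth 0: 1 marking
depth 1: 2 markings reached so far
depth 2: 3 markings reached so far
depth 3: 3 markings reached so far
(frontier empty at depth 3; search complete)
target is not among the 3 markings reachable within 3 steps

NO — not reachable within 3 firings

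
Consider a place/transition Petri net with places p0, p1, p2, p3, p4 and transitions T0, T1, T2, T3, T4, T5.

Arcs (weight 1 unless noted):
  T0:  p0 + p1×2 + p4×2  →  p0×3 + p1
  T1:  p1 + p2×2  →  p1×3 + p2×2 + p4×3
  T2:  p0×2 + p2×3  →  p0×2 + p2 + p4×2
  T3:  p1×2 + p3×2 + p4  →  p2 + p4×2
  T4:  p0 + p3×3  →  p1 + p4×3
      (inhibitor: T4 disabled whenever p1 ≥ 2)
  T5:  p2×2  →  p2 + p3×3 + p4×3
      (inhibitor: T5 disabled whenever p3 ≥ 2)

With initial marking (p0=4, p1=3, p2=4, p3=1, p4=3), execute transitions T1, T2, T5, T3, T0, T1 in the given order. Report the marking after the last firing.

step 1: fire T1:  (p0=4, p1=3, p2=4, p3=1, p4=3) → (p0=4, p1=5, p2=4, p3=1, p4=6)
step 2: fire T2:  (p0=4, p1=5, p2=4, p3=1, p4=6) → (p0=4, p1=5, p2=2, p3=1, p4=8)
step 3: fire T5:  (p0=4, p1=5, p2=2, p3=1, p4=8) → (p0=4, p1=5, p2=1, p3=4, p4=11)
step 4: fire T3:  (p0=4, p1=5, p2=1, p3=4, p4=11) → (p0=4, p1=3, p2=2, p3=2, p4=12)
step 5: fire T0:  (p0=4, p1=3, p2=2, p3=2, p4=12) → (p0=6, p1=2, p2=2, p3=2, p4=10)
step 6: fire T1:  (p0=6, p1=2, p2=2, p3=2, p4=10) → (p0=6, p1=4, p2=2, p3=2, p4=13)

(p0=6, p1=4, p2=2, p3=2, p4=13)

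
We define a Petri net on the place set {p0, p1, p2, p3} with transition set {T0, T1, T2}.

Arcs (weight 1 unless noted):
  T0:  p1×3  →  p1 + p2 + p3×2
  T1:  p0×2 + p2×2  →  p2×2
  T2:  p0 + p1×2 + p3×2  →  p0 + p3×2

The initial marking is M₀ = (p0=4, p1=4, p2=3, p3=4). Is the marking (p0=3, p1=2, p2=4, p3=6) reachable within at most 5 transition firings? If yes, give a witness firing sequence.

NO — not reachable within 5 firings

depth 0: 1 marking
depth 1: 4 markings reached so far
depth 2: 9 markings reached so far
depth 3: 13 markings reached so far
depth 4: 15 markings reached so far
depth 5: 15 markings reached so far
(frontier empty at depth 5; search complete)
target is not among the 15 markings reachable within 5 steps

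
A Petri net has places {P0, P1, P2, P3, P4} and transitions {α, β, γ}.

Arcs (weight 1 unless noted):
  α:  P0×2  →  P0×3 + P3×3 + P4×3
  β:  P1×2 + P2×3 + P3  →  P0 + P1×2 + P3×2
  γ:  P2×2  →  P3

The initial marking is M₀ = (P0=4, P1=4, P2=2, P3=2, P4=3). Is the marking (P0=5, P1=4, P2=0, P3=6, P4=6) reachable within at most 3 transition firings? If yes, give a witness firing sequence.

step 1: fire α:  (P0=4, P1=4, P2=2, P3=2, P4=3) → (P0=5, P1=4, P2=2, P3=5, P4=6)
step 2: fire γ:  (P0=5, P1=4, P2=2, P3=5, P4=6) → (P0=5, P1=4, P2=0, P3=6, P4=6)

YES — reachable via ⟨α, γ⟩ (2 firings)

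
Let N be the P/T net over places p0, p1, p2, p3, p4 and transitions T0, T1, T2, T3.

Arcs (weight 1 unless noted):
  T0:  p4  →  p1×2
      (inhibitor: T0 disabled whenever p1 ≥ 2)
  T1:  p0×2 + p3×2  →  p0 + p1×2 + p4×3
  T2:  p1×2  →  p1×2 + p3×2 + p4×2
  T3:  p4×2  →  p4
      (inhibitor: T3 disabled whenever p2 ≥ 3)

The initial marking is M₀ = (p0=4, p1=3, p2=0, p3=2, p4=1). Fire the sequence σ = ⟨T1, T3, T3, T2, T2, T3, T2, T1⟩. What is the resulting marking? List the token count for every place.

step 1: fire T1:  (p0=4, p1=3, p2=0, p3=2, p4=1) → (p0=3, p1=5, p2=0, p3=0, p4=4)
step 2: fire T3:  (p0=3, p1=5, p2=0, p3=0, p4=4) → (p0=3, p1=5, p2=0, p3=0, p4=3)
step 3: fire T3:  (p0=3, p1=5, p2=0, p3=0, p4=3) → (p0=3, p1=5, p2=0, p3=0, p4=2)
step 4: fire T2:  (p0=3, p1=5, p2=0, p3=0, p4=2) → (p0=3, p1=5, p2=0, p3=2, p4=4)
step 5: fire T2:  (p0=3, p1=5, p2=0, p3=2, p4=4) → (p0=3, p1=5, p2=0, p3=4, p4=6)
step 6: fire T3:  (p0=3, p1=5, p2=0, p3=4, p4=6) → (p0=3, p1=5, p2=0, p3=4, p4=5)
step 7: fire T2:  (p0=3, p1=5, p2=0, p3=4, p4=5) → (p0=3, p1=5, p2=0, p3=6, p4=7)
step 8: fire T1:  (p0=3, p1=5, p2=0, p3=6, p4=7) → (p0=2, p1=7, p2=0, p3=4, p4=10)

(p0=2, p1=7, p2=0, p3=4, p4=10)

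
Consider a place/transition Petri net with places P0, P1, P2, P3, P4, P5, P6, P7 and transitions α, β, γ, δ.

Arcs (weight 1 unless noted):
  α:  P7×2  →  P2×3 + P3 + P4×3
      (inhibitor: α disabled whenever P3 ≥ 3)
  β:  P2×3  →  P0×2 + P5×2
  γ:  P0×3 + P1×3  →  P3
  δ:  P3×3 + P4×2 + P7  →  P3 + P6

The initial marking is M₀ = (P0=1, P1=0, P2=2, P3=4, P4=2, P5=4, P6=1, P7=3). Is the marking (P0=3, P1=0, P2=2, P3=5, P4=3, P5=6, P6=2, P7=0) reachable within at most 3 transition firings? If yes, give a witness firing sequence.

depth 0: 1 marking
depth 1: 2 markings reached so far
depth 2: 3 markings reached so far
depth 3: 4 markings reached so far
target is not among the 4 markings reachable within 3 steps

NO — not reachable within 3 firings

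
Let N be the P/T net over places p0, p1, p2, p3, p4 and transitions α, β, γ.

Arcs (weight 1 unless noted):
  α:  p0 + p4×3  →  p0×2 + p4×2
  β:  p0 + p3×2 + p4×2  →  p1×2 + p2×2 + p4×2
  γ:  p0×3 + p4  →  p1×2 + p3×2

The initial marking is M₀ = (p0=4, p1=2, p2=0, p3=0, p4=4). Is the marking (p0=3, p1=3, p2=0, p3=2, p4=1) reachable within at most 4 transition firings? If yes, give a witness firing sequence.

NO — not reachable within 4 firings

depth 0: 1 marking
depth 1: 3 markings reached so far
depth 2: 6 markings reached so far
depth 3: 8 markings reached so far
depth 4: 9 markings reached so far
target is not among the 9 markings reachable within 4 steps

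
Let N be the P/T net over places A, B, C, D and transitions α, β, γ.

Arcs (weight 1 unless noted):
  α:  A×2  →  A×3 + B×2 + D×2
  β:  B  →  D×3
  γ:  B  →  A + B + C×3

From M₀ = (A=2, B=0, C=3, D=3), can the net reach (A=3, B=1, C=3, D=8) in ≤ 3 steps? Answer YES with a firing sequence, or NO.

YES — reachable via ⟨α, β⟩ (2 firings)

step 1: fire α:  (A=2, B=0, C=3, D=3) → (A=3, B=2, C=3, D=5)
step 2: fire β:  (A=3, B=2, C=3, D=5) → (A=3, B=1, C=3, D=8)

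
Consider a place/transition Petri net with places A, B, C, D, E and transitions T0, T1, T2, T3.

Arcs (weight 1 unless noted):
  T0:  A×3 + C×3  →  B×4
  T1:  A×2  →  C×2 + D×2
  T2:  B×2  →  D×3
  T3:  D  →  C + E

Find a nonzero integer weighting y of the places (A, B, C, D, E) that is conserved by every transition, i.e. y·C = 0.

Incidence matrix C (rows=places, cols=transitions):
       T0   T1   T2   T3
    A  -3   -2    0    0
    B   4    0   -2    0
    C  -3    2    0    1
    D   0    2    3   -1
    E   0    0    0    1

Candidate y = [3, 3, 1, 2, 1]; check y·C column-wise:
  col T0: 3·-3 + 3·4 + 1·-3 + 2·0 + 1·0 = 0
  col T1: 3·-2 + 3·0 + 1·2 + 2·2 + 1·0 = 0
  col T2: 3·0 + 3·-2 + 1·0 + 2·3 + 1·0 = 0
  col T3: 3·0 + 3·0 + 1·1 + 2·-1 + 1·1 = 0

y = (A:3, B:3, C:1, D:2, E:1)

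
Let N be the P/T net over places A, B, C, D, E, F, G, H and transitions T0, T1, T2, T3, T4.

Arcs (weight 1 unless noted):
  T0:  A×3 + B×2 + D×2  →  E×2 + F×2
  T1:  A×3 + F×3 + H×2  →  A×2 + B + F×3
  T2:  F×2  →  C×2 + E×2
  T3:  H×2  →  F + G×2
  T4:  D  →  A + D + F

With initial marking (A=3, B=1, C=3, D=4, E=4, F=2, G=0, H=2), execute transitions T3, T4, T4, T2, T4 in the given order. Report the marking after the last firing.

(A=6, B=1, C=5, D=4, E=6, F=4, G=2, H=0)

step 1: fire T3:  (A=3, B=1, C=3, D=4, E=4, F=2, G=0, H=2) → (A=3, B=1, C=3, D=4, E=4, F=3, G=2, H=0)
step 2: fire T4:  (A=3, B=1, C=3, D=4, E=4, F=3, G=2, H=0) → (A=4, B=1, C=3, D=4, E=4, F=4, G=2, H=0)
step 3: fire T4:  (A=4, B=1, C=3, D=4, E=4, F=4, G=2, H=0) → (A=5, B=1, C=3, D=4, E=4, F=5, G=2, H=0)
step 4: fire T2:  (A=5, B=1, C=3, D=4, E=4, F=5, G=2, H=0) → (A=5, B=1, C=5, D=4, E=6, F=3, G=2, H=0)
step 5: fire T4:  (A=5, B=1, C=5, D=4, E=6, F=3, G=2, H=0) → (A=6, B=1, C=5, D=4, E=6, F=4, G=2, H=0)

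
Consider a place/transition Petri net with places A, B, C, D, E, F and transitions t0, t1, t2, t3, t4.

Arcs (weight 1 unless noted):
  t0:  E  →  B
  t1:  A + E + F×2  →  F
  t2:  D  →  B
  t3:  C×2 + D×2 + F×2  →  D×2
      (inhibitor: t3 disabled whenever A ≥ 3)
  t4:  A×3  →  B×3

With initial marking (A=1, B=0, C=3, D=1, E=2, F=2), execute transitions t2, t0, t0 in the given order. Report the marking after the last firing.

step 1: fire t2:  (A=1, B=0, C=3, D=1, E=2, F=2) → (A=1, B=1, C=3, D=0, E=2, F=2)
step 2: fire t0:  (A=1, B=1, C=3, D=0, E=2, F=2) → (A=1, B=2, C=3, D=0, E=1, F=2)
step 3: fire t0:  (A=1, B=2, C=3, D=0, E=1, F=2) → (A=1, B=3, C=3, D=0, E=0, F=2)

(A=1, B=3, C=3, D=0, E=0, F=2)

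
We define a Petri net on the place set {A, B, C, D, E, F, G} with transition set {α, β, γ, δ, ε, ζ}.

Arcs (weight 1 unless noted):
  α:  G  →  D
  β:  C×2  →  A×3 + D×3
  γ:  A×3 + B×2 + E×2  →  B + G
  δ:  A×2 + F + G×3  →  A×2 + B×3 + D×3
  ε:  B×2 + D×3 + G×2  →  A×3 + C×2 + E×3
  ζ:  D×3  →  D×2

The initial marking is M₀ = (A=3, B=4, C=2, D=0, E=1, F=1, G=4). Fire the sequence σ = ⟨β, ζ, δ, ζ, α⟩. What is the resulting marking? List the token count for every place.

(A=6, B=7, C=0, D=5, E=1, F=0, G=0)

step 1: fire β:  (A=3, B=4, C=2, D=0, E=1, F=1, G=4) → (A=6, B=4, C=0, D=3, E=1, F=1, G=4)
step 2: fire ζ:  (A=6, B=4, C=0, D=3, E=1, F=1, G=4) → (A=6, B=4, C=0, D=2, E=1, F=1, G=4)
step 3: fire δ:  (A=6, B=4, C=0, D=2, E=1, F=1, G=4) → (A=6, B=7, C=0, D=5, E=1, F=0, G=1)
step 4: fire ζ:  (A=6, B=7, C=0, D=5, E=1, F=0, G=1) → (A=6, B=7, C=0, D=4, E=1, F=0, G=1)
step 5: fire α:  (A=6, B=7, C=0, D=4, E=1, F=0, G=1) → (A=6, B=7, C=0, D=5, E=1, F=0, G=0)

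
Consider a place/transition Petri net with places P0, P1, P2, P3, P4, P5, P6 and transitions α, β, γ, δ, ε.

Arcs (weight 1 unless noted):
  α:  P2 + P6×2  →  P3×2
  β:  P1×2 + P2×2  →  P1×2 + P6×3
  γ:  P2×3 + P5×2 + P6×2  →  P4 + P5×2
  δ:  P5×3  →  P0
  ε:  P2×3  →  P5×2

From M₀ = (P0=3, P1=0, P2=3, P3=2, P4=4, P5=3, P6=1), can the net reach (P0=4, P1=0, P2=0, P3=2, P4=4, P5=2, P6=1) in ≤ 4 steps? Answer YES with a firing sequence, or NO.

step 1: fire δ:  (P0=3, P1=0, P2=3, P3=2, P4=4, P5=3, P6=1) → (P0=4, P1=0, P2=3, P3=2, P4=4, P5=0, P6=1)
step 2: fire ε:  (P0=4, P1=0, P2=3, P3=2, P4=4, P5=0, P6=1) → (P0=4, P1=0, P2=0, P3=2, P4=4, P5=2, P6=1)

YES — reachable via ⟨δ, ε⟩ (2 firings)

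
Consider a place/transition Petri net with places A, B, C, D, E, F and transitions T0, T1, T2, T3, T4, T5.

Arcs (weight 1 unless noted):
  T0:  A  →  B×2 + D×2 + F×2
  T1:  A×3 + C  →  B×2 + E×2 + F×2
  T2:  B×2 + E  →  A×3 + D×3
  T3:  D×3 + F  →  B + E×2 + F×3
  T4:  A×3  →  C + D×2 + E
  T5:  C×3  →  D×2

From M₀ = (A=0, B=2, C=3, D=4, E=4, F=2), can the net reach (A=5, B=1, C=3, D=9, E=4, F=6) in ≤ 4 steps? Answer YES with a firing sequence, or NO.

step 1: fire T2:  (A=0, B=2, C=3, D=4, E=4, F=2) → (A=3, B=0, C=3, D=7, E=3, F=2)
step 2: fire T0:  (A=3, B=0, C=3, D=7, E=3, F=2) → (A=2, B=2, C=3, D=9, E=3, F=4)
step 3: fire T2:  (A=2, B=2, C=3, D=9, E=3, F=4) → (A=5, B=0, C=3, D=12, E=2, F=4)
step 4: fire T3:  (A=5, B=0, C=3, D=12, E=2, F=4) → (A=5, B=1, C=3, D=9, E=4, F=6)

YES — reachable via ⟨T2, T0, T2, T3⟩ (4 firings)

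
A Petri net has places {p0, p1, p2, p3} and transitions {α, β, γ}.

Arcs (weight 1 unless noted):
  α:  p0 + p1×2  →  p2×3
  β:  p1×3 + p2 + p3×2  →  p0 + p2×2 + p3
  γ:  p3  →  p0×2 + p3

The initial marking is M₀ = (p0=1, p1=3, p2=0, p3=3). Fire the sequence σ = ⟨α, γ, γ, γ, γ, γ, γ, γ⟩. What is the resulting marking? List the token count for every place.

step 1: fire α:  (p0=1, p1=3, p2=0, p3=3) → (p0=0, p1=1, p2=3, p3=3)
step 2: fire γ:  (p0=0, p1=1, p2=3, p3=3) → (p0=2, p1=1, p2=3, p3=3)
step 3: fire γ:  (p0=2, p1=1, p2=3, p3=3) → (p0=4, p1=1, p2=3, p3=3)
step 4: fire γ:  (p0=4, p1=1, p2=3, p3=3) → (p0=6, p1=1, p2=3, p3=3)
step 5: fire γ:  (p0=6, p1=1, p2=3, p3=3) → (p0=8, p1=1, p2=3, p3=3)
step 6: fire γ:  (p0=8, p1=1, p2=3, p3=3) → (p0=10, p1=1, p2=3, p3=3)
step 7: fire γ:  (p0=10, p1=1, p2=3, p3=3) → (p0=12, p1=1, p2=3, p3=3)
step 8: fire γ:  (p0=12, p1=1, p2=3, p3=3) → (p0=14, p1=1, p2=3, p3=3)

(p0=14, p1=1, p2=3, p3=3)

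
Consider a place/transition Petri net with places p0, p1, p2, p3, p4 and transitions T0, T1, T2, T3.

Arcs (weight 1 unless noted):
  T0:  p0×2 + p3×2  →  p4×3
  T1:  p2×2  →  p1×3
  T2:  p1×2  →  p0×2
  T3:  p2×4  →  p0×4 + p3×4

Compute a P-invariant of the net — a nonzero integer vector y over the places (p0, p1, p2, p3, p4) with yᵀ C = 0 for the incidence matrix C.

y = (p0:2, p1:2, p2:3, p3:1, p4:2)

Incidence matrix C (rows=places, cols=transitions):
       T0   T1   T2   T3
   p0  -2    0    2    4
   p1   0    3   -2    0
   p2   0   -2    0   -4
   p3  -2    0    0    4
   p4   3    0    0    0

Candidate y = [2, 2, 3, 1, 2]; check y·C column-wise:
  col T0: 2·-2 + 2·0 + 3·0 + 1·-2 + 2·3 = 0
  col T1: 2·0 + 2·3 + 3·-2 + 1·0 + 2·0 = 0
  col T2: 2·2 + 2·-2 + 3·0 + 1·0 + 2·0 = 0
  col T3: 2·4 + 2·0 + 3·-4 + 1·4 + 2·0 = 0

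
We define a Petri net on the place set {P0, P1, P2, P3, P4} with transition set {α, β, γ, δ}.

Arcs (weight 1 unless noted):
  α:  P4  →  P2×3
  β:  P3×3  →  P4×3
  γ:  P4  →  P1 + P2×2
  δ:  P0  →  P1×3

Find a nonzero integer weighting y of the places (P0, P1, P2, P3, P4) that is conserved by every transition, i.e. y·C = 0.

y = (P0:3, P1:1, P2:1, P3:3, P4:3)

Incidence matrix C (rows=places, cols=transitions):
        α    β    γ    δ
   P0   0    0    0   -1
   P1   0    0    1    3
   P2   3    0    2    0
   P3   0   -3    0    0
   P4  -1    3   -1    0

Candidate y = [3, 1, 1, 3, 3]; check y·C column-wise:
  col α: 3·0 + 1·0 + 1·3 + 3·0 + 3·-1 = 0
  col β: 3·0 + 1·0 + 1·0 + 3·-3 + 3·3 = 0
  col γ: 3·0 + 1·1 + 1·2 + 3·0 + 3·-1 = 0
  col δ: 3·-1 + 1·3 + 1·0 + 3·0 + 3·0 = 0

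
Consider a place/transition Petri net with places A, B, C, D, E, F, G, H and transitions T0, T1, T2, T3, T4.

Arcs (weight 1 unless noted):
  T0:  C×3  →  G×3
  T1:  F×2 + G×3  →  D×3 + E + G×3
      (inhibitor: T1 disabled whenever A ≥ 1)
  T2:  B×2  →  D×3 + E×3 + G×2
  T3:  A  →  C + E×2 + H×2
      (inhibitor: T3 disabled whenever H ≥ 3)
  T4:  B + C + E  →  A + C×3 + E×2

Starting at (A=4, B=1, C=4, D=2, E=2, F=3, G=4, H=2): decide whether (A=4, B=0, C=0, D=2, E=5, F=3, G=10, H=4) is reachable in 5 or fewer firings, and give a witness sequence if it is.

NO — not reachable within 5 firings

depth 0: 1 marking
depth 1: 4 markings reached so far
depth 2: 7 markings reached so far
depth 3: 9 markings reached so far
depth 4: 10 markings reached so far
depth 5: 10 markings reached so far
(frontier empty at depth 5; search complete)
target is not among the 10 markings reachable within 5 steps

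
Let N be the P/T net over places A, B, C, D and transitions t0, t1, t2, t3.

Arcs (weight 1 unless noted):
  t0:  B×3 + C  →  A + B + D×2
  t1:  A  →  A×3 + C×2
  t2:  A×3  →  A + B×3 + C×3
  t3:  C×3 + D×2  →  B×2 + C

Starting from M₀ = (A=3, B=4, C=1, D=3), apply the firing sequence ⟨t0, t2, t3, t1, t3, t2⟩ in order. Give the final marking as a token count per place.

step 1: fire t0:  (A=3, B=4, C=1, D=3) → (A=4, B=2, C=0, D=5)
step 2: fire t2:  (A=4, B=2, C=0, D=5) → (A=2, B=5, C=3, D=5)
step 3: fire t3:  (A=2, B=5, C=3, D=5) → (A=2, B=7, C=1, D=3)
step 4: fire t1:  (A=2, B=7, C=1, D=3) → (A=4, B=7, C=3, D=3)
step 5: fire t3:  (A=4, B=7, C=3, D=3) → (A=4, B=9, C=1, D=1)
step 6: fire t2:  (A=4, B=9, C=1, D=1) → (A=2, B=12, C=4, D=1)

(A=2, B=12, C=4, D=1)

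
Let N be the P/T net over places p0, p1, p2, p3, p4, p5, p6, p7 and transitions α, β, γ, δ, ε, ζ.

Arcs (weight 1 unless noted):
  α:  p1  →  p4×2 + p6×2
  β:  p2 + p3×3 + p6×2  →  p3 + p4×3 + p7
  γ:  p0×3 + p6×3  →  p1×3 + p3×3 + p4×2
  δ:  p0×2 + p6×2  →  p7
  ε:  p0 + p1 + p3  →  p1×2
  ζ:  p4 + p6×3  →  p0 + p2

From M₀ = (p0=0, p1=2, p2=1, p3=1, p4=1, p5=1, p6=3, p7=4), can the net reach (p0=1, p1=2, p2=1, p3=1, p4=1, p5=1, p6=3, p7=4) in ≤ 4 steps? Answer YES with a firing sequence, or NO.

depth 0: 1 marking
depth 1: 3 markings reached so far
depth 2: 6 markings reached so far
depth 3: 8 markings reached so far
depth 4: 10 markings reached so far
target is not among the 10 markings reachable within 4 steps

NO — not reachable within 4 firings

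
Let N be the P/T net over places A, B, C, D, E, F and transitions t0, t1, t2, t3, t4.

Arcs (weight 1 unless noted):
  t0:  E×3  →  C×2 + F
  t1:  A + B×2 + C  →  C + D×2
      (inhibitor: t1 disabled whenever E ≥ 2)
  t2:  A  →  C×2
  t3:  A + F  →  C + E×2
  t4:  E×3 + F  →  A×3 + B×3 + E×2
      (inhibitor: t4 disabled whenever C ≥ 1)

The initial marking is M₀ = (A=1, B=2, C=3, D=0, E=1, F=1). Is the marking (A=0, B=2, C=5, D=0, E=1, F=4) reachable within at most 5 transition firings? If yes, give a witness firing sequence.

depth 0: 1 marking
depth 1: 4 markings reached so far
depth 2: 5 markings reached so far
depth 3: 5 markings reached so far
(frontier empty at depth 3; search complete)
target is not among the 5 markings reachable within 5 steps

NO — not reachable within 5 firings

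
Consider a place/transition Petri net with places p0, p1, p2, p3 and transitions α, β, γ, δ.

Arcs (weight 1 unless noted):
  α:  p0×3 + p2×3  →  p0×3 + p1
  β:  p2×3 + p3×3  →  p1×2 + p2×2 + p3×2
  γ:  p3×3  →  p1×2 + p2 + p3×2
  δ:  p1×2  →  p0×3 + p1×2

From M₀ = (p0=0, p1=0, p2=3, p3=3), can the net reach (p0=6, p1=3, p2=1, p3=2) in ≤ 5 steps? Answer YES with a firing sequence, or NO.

step 1: fire γ:  (p0=0, p1=0, p2=3, p3=3) → (p0=0, p1=2, p2=4, p3=2)
step 2: fire δ:  (p0=0, p1=2, p2=4, p3=2) → (p0=3, p1=2, p2=4, p3=2)
step 3: fire α:  (p0=3, p1=2, p2=4, p3=2) → (p0=3, p1=3, p2=1, p3=2)
step 4: fire δ:  (p0=3, p1=3, p2=1, p3=2) → (p0=6, p1=3, p2=1, p3=2)

YES — reachable via ⟨γ, δ, α, δ⟩ (4 firings)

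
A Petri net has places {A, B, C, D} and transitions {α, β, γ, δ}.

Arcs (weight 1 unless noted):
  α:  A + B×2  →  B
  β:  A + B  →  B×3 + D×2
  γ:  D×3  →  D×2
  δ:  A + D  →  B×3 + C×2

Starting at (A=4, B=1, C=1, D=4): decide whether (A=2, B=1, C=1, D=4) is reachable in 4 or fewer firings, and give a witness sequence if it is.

depth 0: 1 marking
depth 1: 4 markings reached so far
depth 2: 12 markings reached so far
depth 3: 28 markings reached so far
depth 4: 56 markings reached so far
target is not among the 56 markings reachable within 4 steps

NO — not reachable within 4 firings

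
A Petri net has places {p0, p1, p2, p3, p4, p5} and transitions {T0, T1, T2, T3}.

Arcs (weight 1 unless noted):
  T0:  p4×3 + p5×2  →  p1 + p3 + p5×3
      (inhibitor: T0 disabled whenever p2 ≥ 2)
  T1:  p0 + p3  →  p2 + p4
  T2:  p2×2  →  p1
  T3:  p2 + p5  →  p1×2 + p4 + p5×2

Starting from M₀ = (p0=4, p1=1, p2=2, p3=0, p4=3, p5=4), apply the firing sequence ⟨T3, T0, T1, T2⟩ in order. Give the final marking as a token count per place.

(p0=3, p1=5, p2=0, p3=0, p4=2, p5=6)

step 1: fire T3:  (p0=4, p1=1, p2=2, p3=0, p4=3, p5=4) → (p0=4, p1=3, p2=1, p3=0, p4=4, p5=5)
step 2: fire T0:  (p0=4, p1=3, p2=1, p3=0, p4=4, p5=5) → (p0=4, p1=4, p2=1, p3=1, p4=1, p5=6)
step 3: fire T1:  (p0=4, p1=4, p2=1, p3=1, p4=1, p5=6) → (p0=3, p1=4, p2=2, p3=0, p4=2, p5=6)
step 4: fire T2:  (p0=3, p1=4, p2=2, p3=0, p4=2, p5=6) → (p0=3, p1=5, p2=0, p3=0, p4=2, p5=6)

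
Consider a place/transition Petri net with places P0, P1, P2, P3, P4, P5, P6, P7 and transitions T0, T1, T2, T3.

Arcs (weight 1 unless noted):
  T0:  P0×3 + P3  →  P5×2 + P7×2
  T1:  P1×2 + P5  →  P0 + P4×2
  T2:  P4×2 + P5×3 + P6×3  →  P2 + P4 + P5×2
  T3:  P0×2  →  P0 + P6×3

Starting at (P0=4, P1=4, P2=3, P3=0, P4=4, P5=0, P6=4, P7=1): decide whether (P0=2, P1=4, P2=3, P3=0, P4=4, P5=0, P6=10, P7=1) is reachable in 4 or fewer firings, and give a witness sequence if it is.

YES — reachable via ⟨T3, T3⟩ (2 firings)

step 1: fire T3:  (P0=4, P1=4, P2=3, P3=0, P4=4, P5=0, P6=4, P7=1) → (P0=3, P1=4, P2=3, P3=0, P4=4, P5=0, P6=7, P7=1)
step 2: fire T3:  (P0=3, P1=4, P2=3, P3=0, P4=4, P5=0, P6=7, P7=1) → (P0=2, P1=4, P2=3, P3=0, P4=4, P5=0, P6=10, P7=1)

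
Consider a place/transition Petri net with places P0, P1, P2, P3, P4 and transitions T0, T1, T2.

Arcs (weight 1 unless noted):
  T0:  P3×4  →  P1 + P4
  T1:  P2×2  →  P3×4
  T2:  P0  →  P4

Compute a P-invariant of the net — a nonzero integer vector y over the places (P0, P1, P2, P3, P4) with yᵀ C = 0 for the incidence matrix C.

Incidence matrix C (rows=places, cols=transitions):
       T0   T1   T2
   P0   0    0   -1
   P1   1    0    0
   P2   0   -2    0
   P3  -4    4    0
   P4   1    0    1

Candidate y = [0, 4, 2, 1, 0]; check y·C column-wise:
  col T0: 4·1 + 2·0 + 1·-4 + 0·1 = 0
  col T1: 4·0 + 2·-2 + 1·4 = 0
  col T2: 0·-1 + 4·0 + 2·0 + 1·0 + 0·1 = 0

y = (P0:0, P1:4, P2:2, P3:1, P4:0)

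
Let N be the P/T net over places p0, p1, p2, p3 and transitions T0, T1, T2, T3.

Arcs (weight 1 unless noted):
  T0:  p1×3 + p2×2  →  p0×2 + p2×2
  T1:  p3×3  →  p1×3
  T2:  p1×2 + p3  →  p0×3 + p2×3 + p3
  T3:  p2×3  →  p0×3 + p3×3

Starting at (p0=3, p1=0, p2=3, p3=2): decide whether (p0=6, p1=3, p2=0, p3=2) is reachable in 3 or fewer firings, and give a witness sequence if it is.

step 1: fire T3:  (p0=3, p1=0, p2=3, p3=2) → (p0=6, p1=0, p2=0, p3=5)
step 2: fire T1:  (p0=6, p1=0, p2=0, p3=5) → (p0=6, p1=3, p2=0, p3=2)

YES — reachable via ⟨T3, T1⟩ (2 firings)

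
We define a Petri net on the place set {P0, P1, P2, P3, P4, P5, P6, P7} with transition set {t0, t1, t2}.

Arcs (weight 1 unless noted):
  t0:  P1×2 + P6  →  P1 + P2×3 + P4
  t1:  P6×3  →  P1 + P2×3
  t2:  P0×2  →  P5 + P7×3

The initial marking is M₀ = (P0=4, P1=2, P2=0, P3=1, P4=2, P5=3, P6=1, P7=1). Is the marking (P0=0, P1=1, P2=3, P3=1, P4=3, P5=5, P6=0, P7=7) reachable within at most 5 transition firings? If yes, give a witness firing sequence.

YES — reachable via ⟨t0, t2, t2⟩ (3 firings)

step 1: fire t0:  (P0=4, P1=2, P2=0, P3=1, P4=2, P5=3, P6=1, P7=1) → (P0=4, P1=1, P2=3, P3=1, P4=3, P5=3, P6=0, P7=1)
step 2: fire t2:  (P0=4, P1=1, P2=3, P3=1, P4=3, P5=3, P6=0, P7=1) → (P0=2, P1=1, P2=3, P3=1, P4=3, P5=4, P6=0, P7=4)
step 3: fire t2:  (P0=2, P1=1, P2=3, P3=1, P4=3, P5=4, P6=0, P7=4) → (P0=0, P1=1, P2=3, P3=1, P4=3, P5=5, P6=0, P7=7)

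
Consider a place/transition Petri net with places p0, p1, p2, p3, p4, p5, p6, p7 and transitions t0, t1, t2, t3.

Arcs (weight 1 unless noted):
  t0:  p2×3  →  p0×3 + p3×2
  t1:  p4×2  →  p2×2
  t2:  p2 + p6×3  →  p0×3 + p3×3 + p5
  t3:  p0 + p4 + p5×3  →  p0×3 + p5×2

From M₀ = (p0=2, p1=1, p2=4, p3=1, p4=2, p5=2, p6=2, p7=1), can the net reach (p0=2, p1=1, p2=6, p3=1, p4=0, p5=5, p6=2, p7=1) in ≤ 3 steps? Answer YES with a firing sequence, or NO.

NO — not reachable within 3 firings

depth 0: 1 marking
depth 1: 3 markings reached so far
depth 2: 4 markings reached so far
depth 3: 5 markings reached so far
target is not among the 5 markings reachable within 3 steps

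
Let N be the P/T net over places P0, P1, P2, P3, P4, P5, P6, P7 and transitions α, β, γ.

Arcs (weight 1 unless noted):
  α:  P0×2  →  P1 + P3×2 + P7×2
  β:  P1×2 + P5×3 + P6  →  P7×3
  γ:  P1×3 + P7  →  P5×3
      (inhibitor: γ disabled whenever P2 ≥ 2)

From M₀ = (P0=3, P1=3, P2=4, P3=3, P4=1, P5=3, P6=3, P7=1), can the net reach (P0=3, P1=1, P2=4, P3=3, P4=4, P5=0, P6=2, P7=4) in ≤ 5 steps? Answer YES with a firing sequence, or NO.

NO — not reachable within 5 firings

depth 0: 1 marking
depth 1: 3 markings reached so far
depth 2: 4 markings reached so far
depth 3: 4 markings reached so far
(frontier empty at depth 3; search complete)
target is not among the 4 markings reachable within 5 steps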